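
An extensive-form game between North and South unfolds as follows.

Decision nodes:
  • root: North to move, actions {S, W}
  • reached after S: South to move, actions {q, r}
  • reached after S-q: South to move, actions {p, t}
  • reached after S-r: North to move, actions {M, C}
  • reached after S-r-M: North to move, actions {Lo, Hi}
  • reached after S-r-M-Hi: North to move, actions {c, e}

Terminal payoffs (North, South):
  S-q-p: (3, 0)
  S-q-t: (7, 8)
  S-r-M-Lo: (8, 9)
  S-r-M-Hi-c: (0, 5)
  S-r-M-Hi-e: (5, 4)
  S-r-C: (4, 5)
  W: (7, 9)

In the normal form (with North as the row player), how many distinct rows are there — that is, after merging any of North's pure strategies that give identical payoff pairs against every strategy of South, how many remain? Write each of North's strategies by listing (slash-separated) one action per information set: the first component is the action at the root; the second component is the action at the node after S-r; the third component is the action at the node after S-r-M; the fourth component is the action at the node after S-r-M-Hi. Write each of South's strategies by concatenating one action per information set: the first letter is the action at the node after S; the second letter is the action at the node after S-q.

5

North has 16 pure strategies: S/M/Lo/c, S/M/Lo/e, S/M/Hi/c, S/M/Hi/e, S/C/Lo/c, S/C/Lo/e, S/C/Hi/c, S/C/Hi/e, W/M/Lo/c, W/M/Lo/e, W/M/Hi/c, W/M/Hi/e, W/C/Lo/c, W/C/Lo/e, W/C/Hi/c, W/C/Hi/e. Columns: qp, qt, rp, rt.
{S/M/Lo/c, S/M/Lo/e} → row (3,0) (7,8) (8,9) (8,9)
{S/M/Hi/c} → row (3,0) (7,8) (0,5) (0,5)
{S/M/Hi/e} → row (3,0) (7,8) (5,4) (5,4)
{S/C/Lo/c, S/C/Lo/e, S/C/Hi/c, S/C/Hi/e} → row (3,0) (7,8) (4,5) (4,5)
{W/M/Lo/c, W/M/Lo/e, W/M/Hi/c, W/M/Hi/e, W/C/Lo/c, W/C/Lo/e, W/C/Hi/c, W/C/Hi/e} → row (7,9) (7,9) (7,9) (7,9)
That's 5 distinct rows out of 16 strategies.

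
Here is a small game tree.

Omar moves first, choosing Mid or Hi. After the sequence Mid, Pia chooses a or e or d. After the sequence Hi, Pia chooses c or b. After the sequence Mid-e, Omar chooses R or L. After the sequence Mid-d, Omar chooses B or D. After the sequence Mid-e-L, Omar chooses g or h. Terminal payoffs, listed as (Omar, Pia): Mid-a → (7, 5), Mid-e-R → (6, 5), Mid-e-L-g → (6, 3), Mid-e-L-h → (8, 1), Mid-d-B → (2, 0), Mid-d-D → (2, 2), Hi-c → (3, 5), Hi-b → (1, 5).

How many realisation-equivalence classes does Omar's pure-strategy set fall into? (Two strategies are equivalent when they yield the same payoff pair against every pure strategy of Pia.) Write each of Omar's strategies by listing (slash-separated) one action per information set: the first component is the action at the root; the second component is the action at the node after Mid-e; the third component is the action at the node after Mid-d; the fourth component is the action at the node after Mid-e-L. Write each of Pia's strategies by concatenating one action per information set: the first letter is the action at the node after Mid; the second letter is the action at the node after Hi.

Omar has 16 pure strategies: Mid/R/B/g, Mid/R/B/h, Mid/R/D/g, Mid/R/D/h, Mid/L/B/g, Mid/L/B/h, Mid/L/D/g, Mid/L/D/h, Hi/R/B/g, Hi/R/B/h, Hi/R/D/g, Hi/R/D/h, Hi/L/B/g, Hi/L/B/h, Hi/L/D/g, Hi/L/D/h. Columns: ac, ab, ec, eb, dc, db.
{Mid/R/B/g, Mid/R/B/h} → row (7,5) (7,5) (6,5) (6,5) (2,0) (2,0)
{Mid/R/D/g, Mid/R/D/h} → row (7,5) (7,5) (6,5) (6,5) (2,2) (2,2)
{Mid/L/B/g} → row (7,5) (7,5) (6,3) (6,3) (2,0) (2,0)
{Mid/L/B/h} → row (7,5) (7,5) (8,1) (8,1) (2,0) (2,0)
{Mid/L/D/g} → row (7,5) (7,5) (6,3) (6,3) (2,2) (2,2)
{Mid/L/D/h} → row (7,5) (7,5) (8,1) (8,1) (2,2) (2,2)
{Hi/R/B/g, Hi/R/B/h, Hi/R/D/g, Hi/R/D/h, Hi/L/B/g, Hi/L/B/h, Hi/L/D/g, Hi/L/D/h} → row (3,5) (1,5) (3,5) (1,5) (3,5) (1,5)
That's 7 distinct rows out of 16 strategies.

7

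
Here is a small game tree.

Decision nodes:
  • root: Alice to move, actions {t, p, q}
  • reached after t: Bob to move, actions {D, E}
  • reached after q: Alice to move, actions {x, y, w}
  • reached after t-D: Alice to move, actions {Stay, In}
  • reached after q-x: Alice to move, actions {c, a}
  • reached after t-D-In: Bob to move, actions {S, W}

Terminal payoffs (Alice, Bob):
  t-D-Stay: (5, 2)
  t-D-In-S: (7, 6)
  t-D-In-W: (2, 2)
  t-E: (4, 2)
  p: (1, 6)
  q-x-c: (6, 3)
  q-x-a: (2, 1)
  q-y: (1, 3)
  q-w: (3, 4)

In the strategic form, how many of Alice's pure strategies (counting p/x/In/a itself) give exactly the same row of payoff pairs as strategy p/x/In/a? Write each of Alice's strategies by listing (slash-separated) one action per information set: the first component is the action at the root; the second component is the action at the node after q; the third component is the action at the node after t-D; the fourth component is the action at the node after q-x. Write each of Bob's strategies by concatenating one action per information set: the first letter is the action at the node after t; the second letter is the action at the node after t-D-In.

Row for p/x/In/a (columns DS, DW, ES, EW): (1,6) (1,6) (1,6) (1,6).
Under p/x/In/a, Alice's choice at the node after q and at the node after t-D and at the node after q-x can never be reached regardless of what Bob does, so varying those choices leaves every outcome unchanged.
Holding the reachable choices fixed and varying the unreachable ones freely already gives 3 × 2 × 2 = 12 equivalent strategies.
No other strategy reproduces this row, so those 12 are the full class: p/x/Stay/c, p/x/Stay/a, p/x/In/c, p/x/In/a, p/y/Stay/c, p/y/Stay/a, p/y/In/c, p/y/In/a, p/w/Stay/c, p/w/Stay/a, p/w/In/c, p/w/In/a.

12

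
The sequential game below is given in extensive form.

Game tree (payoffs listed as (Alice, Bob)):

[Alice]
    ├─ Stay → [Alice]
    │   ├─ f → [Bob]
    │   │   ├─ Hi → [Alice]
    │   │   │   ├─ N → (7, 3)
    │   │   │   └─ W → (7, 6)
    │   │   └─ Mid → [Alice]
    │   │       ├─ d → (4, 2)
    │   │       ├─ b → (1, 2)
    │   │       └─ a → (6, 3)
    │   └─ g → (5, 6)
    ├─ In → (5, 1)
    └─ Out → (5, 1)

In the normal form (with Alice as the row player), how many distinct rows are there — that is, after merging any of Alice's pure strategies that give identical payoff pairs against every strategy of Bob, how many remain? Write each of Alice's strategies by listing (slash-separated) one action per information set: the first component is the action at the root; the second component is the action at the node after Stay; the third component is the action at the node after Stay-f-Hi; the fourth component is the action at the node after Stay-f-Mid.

8

Alice has 36 pure strategies: Stay/f/N/d, Stay/f/N/b, Stay/f/N/a, Stay/f/W/d, Stay/f/W/b, Stay/f/W/a, Stay/g/N/d, Stay/g/N/b, Stay/g/N/a, Stay/g/W/d, Stay/g/W/b, Stay/g/W/a, In/f/N/d, In/f/N/b, In/f/N/a, In/f/W/d, In/f/W/b, In/f/W/a, In/g/N/d, In/g/N/b, In/g/N/a, In/g/W/d, In/g/W/b, In/g/W/a, Out/f/N/d, Out/f/N/b, Out/f/N/a, Out/f/W/d, Out/f/W/b, Out/f/W/a, Out/g/N/d, Out/g/N/b, Out/g/N/a, Out/g/W/d, Out/g/W/b, Out/g/W/a. Columns: Hi, Mid.
{Stay/f/N/d} → row (7,3) (4,2)
{Stay/f/N/b} → row (7,3) (1,2)
{Stay/f/N/a} → row (7,3) (6,3)
{Stay/f/W/d} → row (7,6) (4,2)
{Stay/f/W/b} → row (7,6) (1,2)
{Stay/f/W/a} → row (7,6) (6,3)
{Stay/g/N/d, Stay/g/N/b, Stay/g/N/a, Stay/g/W/d, Stay/g/W/b, Stay/g/W/a} → row (5,6) (5,6)
{In/f/N/d, In/f/N/b, In/f/N/a, In/f/W/d, In/f/W/b, In/f/W/a, In/g/N/d, In/g/N/b, In/g/N/a, In/g/W/d, In/g/W/b, In/g/W/a, Out/f/N/d, Out/f/N/b, Out/f/N/a, Out/f/W/d, Out/f/W/b, Out/f/W/a, Out/g/N/d, Out/g/N/b, Out/g/N/a, Out/g/W/d, Out/g/W/b, Out/g/W/a} → row (5,1) (5,1)
That's 8 distinct rows out of 36 strategies.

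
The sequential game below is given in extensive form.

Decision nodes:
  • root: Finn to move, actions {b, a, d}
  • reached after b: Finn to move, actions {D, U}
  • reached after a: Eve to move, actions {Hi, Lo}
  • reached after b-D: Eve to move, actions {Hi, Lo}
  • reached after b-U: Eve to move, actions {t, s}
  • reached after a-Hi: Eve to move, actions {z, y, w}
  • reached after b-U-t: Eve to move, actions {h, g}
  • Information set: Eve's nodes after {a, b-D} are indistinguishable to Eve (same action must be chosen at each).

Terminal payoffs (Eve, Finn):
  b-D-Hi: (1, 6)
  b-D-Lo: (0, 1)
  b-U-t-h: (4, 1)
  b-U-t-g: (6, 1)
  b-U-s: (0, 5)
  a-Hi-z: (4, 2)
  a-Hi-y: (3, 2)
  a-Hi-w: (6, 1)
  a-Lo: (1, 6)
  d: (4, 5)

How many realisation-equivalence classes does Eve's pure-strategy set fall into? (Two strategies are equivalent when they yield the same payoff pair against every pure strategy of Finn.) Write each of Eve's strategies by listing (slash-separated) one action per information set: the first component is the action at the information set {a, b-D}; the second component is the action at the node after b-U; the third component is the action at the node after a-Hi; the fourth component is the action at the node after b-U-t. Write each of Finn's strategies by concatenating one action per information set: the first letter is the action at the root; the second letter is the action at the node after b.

Eve has 24 pure strategies: Hi/t/z/h, Hi/t/z/g, Hi/t/y/h, Hi/t/y/g, Hi/t/w/h, Hi/t/w/g, Hi/s/z/h, Hi/s/z/g, Hi/s/y/h, Hi/s/y/g, Hi/s/w/h, Hi/s/w/g, Lo/t/z/h, Lo/t/z/g, Lo/t/y/h, Lo/t/y/g, Lo/t/w/h, Lo/t/w/g, Lo/s/z/h, Lo/s/z/g, Lo/s/y/h, Lo/s/y/g, Lo/s/w/h, Lo/s/w/g. Columns: bD, bU, aD, aU, dD, dU.
{Hi/t/z/h} → row (1,6) (4,1) (4,2) (4,2) (4,5) (4,5)
{Hi/t/z/g} → row (1,6) (6,1) (4,2) (4,2) (4,5) (4,5)
{Hi/t/y/h} → row (1,6) (4,1) (3,2) (3,2) (4,5) (4,5)
{Hi/t/y/g} → row (1,6) (6,1) (3,2) (3,2) (4,5) (4,5)
{Hi/t/w/h} → row (1,6) (4,1) (6,1) (6,1) (4,5) (4,5)
{Hi/t/w/g} → row (1,6) (6,1) (6,1) (6,1) (4,5) (4,5)
{Hi/s/z/h, Hi/s/z/g} → row (1,6) (0,5) (4,2) (4,2) (4,5) (4,5)
{Hi/s/y/h, Hi/s/y/g} → row (1,6) (0,5) (3,2) (3,2) (4,5) (4,5)
{Hi/s/w/h, Hi/s/w/g} → row (1,6) (0,5) (6,1) (6,1) (4,5) (4,5)
{Lo/t/z/h, Lo/t/y/h, Lo/t/w/h} → row (0,1) (4,1) (1,6) (1,6) (4,5) (4,5)
{Lo/t/z/g, Lo/t/y/g, Lo/t/w/g} → row (0,1) (6,1) (1,6) (1,6) (4,5) (4,5)
{Lo/s/z/h, Lo/s/z/g, Lo/s/y/h, Lo/s/y/g, Lo/s/w/h, Lo/s/w/g} → row (0,1) (0,5) (1,6) (1,6) (4,5) (4,5)
That's 12 distinct rows out of 24 strategies.

12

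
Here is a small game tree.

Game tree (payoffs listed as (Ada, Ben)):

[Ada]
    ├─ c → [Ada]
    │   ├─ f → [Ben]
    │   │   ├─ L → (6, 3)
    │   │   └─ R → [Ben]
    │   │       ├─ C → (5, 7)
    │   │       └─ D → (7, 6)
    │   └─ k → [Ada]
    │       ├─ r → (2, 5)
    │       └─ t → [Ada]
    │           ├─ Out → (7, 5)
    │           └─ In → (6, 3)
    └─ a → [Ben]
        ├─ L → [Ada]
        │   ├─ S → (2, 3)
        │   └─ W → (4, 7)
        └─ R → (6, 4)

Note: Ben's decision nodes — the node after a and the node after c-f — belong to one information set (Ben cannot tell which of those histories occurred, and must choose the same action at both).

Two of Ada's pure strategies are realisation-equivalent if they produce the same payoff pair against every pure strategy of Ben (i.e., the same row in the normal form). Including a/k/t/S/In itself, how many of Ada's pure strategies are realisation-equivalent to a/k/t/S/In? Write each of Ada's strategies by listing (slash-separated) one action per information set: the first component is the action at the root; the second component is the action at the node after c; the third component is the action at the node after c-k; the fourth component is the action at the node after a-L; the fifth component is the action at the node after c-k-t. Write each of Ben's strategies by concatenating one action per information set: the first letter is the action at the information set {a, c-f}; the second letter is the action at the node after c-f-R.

8

Row for a/k/t/S/In (columns LC, LD, RC, RD): (2,3) (2,3) (6,4) (6,4).
Under a/k/t/S/In, Ada's choice at the node after c and at the node after c-k and at the node after c-k-t can never be reached regardless of what Ben does, so varying those choices leaves every outcome unchanged.
Holding the reachable choices fixed and varying the unreachable ones freely already gives 2 × 2 × 2 = 8 equivalent strategies.
No other strategy reproduces this row, so those 8 are the full class: a/f/r/S/Out, a/f/r/S/In, a/f/t/S/Out, a/f/t/S/In, a/k/r/S/Out, a/k/r/S/In, a/k/t/S/Out, a/k/t/S/In.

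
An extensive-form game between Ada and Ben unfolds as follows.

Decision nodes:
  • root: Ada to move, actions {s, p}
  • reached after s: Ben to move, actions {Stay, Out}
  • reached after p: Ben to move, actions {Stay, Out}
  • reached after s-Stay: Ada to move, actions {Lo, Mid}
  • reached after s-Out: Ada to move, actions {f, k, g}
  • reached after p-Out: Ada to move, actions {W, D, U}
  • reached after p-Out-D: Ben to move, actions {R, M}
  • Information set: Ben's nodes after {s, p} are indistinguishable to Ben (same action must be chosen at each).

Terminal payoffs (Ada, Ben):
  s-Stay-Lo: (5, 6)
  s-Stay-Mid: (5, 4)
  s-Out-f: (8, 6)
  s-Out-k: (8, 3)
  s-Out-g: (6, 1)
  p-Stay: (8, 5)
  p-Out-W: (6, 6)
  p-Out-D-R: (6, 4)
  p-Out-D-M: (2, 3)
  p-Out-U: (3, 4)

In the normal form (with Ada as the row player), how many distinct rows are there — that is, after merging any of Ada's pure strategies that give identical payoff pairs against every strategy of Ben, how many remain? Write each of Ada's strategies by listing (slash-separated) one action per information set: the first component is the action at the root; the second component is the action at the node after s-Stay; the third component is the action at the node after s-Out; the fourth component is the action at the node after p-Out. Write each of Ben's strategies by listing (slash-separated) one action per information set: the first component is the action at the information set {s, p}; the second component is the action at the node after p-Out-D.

9

Ada has 36 pure strategies: s/Lo/f/W, s/Lo/f/D, s/Lo/f/U, s/Lo/k/W, s/Lo/k/D, s/Lo/k/U, s/Lo/g/W, s/Lo/g/D, s/Lo/g/U, s/Mid/f/W, s/Mid/f/D, s/Mid/f/U, s/Mid/k/W, s/Mid/k/D, s/Mid/k/U, s/Mid/g/W, s/Mid/g/D, s/Mid/g/U, p/Lo/f/W, p/Lo/f/D, p/Lo/f/U, p/Lo/k/W, p/Lo/k/D, p/Lo/k/U, p/Lo/g/W, p/Lo/g/D, p/Lo/g/U, p/Mid/f/W, p/Mid/f/D, p/Mid/f/U, p/Mid/k/W, p/Mid/k/D, p/Mid/k/U, p/Mid/g/W, p/Mid/g/D, p/Mid/g/U. Columns: Stay/R, Stay/M, Out/R, Out/M.
{s/Lo/f/W, s/Lo/f/D, s/Lo/f/U} → row (5,6) (5,6) (8,6) (8,6)
{s/Lo/k/W, s/Lo/k/D, s/Lo/k/U} → row (5,6) (5,6) (8,3) (8,3)
{s/Lo/g/W, s/Lo/g/D, s/Lo/g/U} → row (5,6) (5,6) (6,1) (6,1)
{s/Mid/f/W, s/Mid/f/D, s/Mid/f/U} → row (5,4) (5,4) (8,6) (8,6)
{s/Mid/k/W, s/Mid/k/D, s/Mid/k/U} → row (5,4) (5,4) (8,3) (8,3)
{s/Mid/g/W, s/Mid/g/D, s/Mid/g/U} → row (5,4) (5,4) (6,1) (6,1)
{p/Lo/f/W, p/Lo/k/W, p/Lo/g/W, p/Mid/f/W, p/Mid/k/W, p/Mid/g/W} → row (8,5) (8,5) (6,6) (6,6)
{p/Lo/f/D, p/Lo/k/D, p/Lo/g/D, p/Mid/f/D, p/Mid/k/D, p/Mid/g/D} → row (8,5) (8,5) (6,4) (2,3)
{p/Lo/f/U, p/Lo/k/U, p/Lo/g/U, p/Mid/f/U, p/Mid/k/U, p/Mid/g/U} → row (8,5) (8,5) (3,4) (3,4)
That's 9 distinct rows out of 36 strategies.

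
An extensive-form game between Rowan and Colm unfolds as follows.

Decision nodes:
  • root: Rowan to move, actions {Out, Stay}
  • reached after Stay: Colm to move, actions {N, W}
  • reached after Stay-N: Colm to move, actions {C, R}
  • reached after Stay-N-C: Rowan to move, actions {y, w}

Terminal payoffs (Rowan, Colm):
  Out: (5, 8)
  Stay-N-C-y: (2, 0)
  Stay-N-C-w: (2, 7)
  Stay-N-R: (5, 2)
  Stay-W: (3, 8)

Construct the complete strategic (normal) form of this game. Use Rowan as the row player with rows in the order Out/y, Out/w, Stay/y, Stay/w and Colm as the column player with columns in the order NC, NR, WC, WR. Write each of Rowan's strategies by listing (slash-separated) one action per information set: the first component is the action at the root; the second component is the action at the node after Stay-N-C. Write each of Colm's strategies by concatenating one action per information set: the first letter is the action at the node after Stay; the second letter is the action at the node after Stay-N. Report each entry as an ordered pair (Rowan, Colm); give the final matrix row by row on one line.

Out/y: (5,8) (5,8) (5,8) (5,8) | Out/w: (5,8) (5,8) (5,8) (5,8) | Stay/y: (2,0) (5,2) (3,8) (3,8) | Stay/w: (2,7) (5,2) (3,8) (3,8)

Row Out/y: NC→(5,8), NR→(5,8), WC→(5,8), WR→(5,8)
Row Out/w: NC→(5,8), NR→(5,8), WC→(5,8), WR→(5,8)
Row Stay/y: NC→(2,0), NR→(5,2), WC→(3,8), WR→(3,8)
Row Stay/w: NC→(2,7), NR→(5,2), WC→(3,8), WR→(3,8)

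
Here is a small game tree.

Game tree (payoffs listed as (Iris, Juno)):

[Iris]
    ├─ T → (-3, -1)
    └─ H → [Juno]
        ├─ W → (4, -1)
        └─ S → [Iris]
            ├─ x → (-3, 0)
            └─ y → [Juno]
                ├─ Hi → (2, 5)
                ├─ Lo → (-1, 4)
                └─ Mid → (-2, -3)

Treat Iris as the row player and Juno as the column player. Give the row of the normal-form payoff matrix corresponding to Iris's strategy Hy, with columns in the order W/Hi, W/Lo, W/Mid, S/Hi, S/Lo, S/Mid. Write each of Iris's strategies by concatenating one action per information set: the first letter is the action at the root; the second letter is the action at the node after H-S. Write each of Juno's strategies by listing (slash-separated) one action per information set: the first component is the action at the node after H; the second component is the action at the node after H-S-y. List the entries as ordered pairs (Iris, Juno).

vs W/Hi: Iris plays H → Juno plays W at [H] → (4, -1)
vs W/Lo: Iris plays H → Juno plays W at [H] → (4, -1)
vs W/Mid: Iris plays H → Juno plays W at [H] → (4, -1)
vs S/Hi: Iris plays H → Juno plays S at [H] → Iris plays y at [H-S] → Juno plays Hi at [H-S-y] → (2, 5)
vs S/Lo: Iris plays H → Juno plays S at [H] → Iris plays y at [H-S] → Juno plays Lo at [H-S-y] → (-1, 4)
vs S/Mid: Iris plays H → Juno plays S at [H] → Iris plays y at [H-S] → Juno plays Mid at [H-S-y] → (-2, -3)

(4,-1) (4,-1) (4,-1) (2,5) (-1,4) (-2,-3)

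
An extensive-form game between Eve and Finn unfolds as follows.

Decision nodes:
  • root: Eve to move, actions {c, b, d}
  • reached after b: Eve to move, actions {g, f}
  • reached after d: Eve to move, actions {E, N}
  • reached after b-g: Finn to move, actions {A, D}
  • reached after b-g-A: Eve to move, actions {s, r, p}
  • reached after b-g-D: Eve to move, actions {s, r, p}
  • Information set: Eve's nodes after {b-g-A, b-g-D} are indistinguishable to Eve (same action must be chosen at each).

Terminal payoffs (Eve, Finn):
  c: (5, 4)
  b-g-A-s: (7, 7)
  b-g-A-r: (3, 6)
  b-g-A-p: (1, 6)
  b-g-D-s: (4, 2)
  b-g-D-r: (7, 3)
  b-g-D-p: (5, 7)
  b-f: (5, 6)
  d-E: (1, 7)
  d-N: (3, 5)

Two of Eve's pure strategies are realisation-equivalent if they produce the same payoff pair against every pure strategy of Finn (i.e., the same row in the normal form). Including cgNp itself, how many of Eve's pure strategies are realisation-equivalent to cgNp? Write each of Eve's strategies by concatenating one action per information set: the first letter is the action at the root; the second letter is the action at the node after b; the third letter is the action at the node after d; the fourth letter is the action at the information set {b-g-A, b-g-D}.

12

Row for cgNp (columns A, D): (5,4) (5,4).
Under cgNp, Eve's choice at the node after b and at the node after d and at the information set {b-g-A, b-g-D} can never be reached regardless of what Finn does, so varying those choices leaves every outcome unchanged.
Holding the reachable choices fixed and varying the unreachable ones freely already gives 2 × 2 × 3 = 12 equivalent strategies.
No other strategy reproduces this row, so those 12 are the full class: cgEs, cgEr, cgEp, cgNs, cgNr, cgNp, cfEs, cfEr, cfEp, cfNs, cfNr, cfNp.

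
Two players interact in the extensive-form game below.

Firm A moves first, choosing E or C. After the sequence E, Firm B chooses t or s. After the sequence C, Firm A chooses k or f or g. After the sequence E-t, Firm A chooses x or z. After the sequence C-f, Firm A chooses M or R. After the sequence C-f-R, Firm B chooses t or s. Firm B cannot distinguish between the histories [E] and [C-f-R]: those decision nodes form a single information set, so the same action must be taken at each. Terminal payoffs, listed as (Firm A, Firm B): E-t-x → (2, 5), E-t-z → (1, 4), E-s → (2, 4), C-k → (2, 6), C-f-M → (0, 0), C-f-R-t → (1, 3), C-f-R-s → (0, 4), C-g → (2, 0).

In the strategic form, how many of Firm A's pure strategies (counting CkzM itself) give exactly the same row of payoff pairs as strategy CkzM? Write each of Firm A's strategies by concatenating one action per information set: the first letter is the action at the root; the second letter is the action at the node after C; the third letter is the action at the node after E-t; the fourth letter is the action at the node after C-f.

4

Row for CkzM (columns t, s): (2,6) (2,6).
Under CkzM, Firm A's choice at the node after E-t and at the node after C-f can never be reached regardless of what Firm B does, so varying those choices leaves every outcome unchanged.
Holding the reachable choices fixed and varying the unreachable ones freely already gives 2 × 2 = 4 equivalent strategies.
No other strategy reproduces this row, so those 4 are the full class: CkxM, CkxR, CkzM, CkzR.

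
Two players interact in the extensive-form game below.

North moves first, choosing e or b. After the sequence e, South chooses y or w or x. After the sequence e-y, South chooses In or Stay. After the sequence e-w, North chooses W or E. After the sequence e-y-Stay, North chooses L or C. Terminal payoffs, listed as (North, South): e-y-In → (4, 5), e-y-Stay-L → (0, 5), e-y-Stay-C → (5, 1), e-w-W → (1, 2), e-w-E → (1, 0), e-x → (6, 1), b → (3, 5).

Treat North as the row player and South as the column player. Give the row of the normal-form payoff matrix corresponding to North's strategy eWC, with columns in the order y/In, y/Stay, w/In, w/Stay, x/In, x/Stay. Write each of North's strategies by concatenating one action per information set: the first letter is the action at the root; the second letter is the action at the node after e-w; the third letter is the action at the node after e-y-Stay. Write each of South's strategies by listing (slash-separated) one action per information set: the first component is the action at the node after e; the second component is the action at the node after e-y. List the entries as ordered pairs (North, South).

(4,5) (5,1) (1,2) (1,2) (6,1) (6,1)

vs y/In: North plays e → South plays y at [e] → South plays In at [e-y] → (4, 5)
vs y/Stay: North plays e → South plays y at [e] → South plays Stay at [e-y] → North plays C at [e-y-Stay] → (5, 1)
vs w/In: North plays e → South plays w at [e] → North plays W at [e-w] → (1, 2)
vs w/Stay: North plays e → South plays w at [e] → North plays W at [e-w] → (1, 2)
vs x/In: North plays e → South plays x at [e] → (6, 1)
vs x/Stay: North plays e → South plays x at [e] → (6, 1)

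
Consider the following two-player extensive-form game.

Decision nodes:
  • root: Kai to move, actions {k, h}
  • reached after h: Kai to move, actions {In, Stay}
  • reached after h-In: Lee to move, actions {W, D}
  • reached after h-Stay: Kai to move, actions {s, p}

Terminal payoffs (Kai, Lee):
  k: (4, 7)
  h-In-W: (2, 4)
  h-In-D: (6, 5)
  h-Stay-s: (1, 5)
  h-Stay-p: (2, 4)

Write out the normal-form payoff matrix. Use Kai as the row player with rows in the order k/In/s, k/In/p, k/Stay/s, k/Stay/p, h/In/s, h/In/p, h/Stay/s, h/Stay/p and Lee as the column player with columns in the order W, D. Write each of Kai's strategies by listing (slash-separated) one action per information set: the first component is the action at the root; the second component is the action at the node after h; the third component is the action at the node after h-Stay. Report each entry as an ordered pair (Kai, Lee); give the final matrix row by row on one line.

                W        D
  k/In/s    (4,7)    (4,7)
  k/In/p    (4,7)    (4,7)
k/Stay/s    (4,7)    (4,7)
k/Stay/p    (4,7)    (4,7)
  h/In/s    (2,4)    (6,5)
  h/In/p    (2,4)    (6,5)
h/Stay/s    (1,5)    (1,5)
h/Stay/p    (2,4)    (2,4)

k/In/s: (4,7) (4,7) | k/In/p: (4,7) (4,7) | k/Stay/s: (4,7) (4,7) | k/Stay/p: (4,7) (4,7) | h/In/s: (2,4) (6,5) | h/In/p: (2,4) (6,5) | h/Stay/s: (1,5) (1,5) | h/Stay/p: (2,4) (2,4)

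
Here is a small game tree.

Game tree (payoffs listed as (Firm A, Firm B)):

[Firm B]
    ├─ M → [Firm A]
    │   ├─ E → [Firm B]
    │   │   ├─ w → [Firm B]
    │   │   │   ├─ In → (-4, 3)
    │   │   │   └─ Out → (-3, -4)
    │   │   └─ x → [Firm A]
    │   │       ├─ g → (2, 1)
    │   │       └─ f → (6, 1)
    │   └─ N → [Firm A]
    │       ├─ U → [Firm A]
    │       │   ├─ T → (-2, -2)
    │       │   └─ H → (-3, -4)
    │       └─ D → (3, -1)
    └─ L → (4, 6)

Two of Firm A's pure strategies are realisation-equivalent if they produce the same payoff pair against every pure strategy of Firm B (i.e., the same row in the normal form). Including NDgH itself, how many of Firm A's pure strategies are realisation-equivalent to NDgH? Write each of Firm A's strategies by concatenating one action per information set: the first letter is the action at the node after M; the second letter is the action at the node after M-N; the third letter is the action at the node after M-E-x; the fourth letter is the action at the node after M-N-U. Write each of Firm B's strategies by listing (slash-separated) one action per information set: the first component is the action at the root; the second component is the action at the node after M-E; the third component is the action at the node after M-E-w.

Row for NDgH (columns M/w/In, M/w/Out, M/x/In, M/x/Out, L/w/In, L/w/Out, L/x/In, L/x/Out): (3,-1) (3,-1) (3,-1) (3,-1) (4,6) (4,6) (4,6) (4,6).
Under NDgH, Firm A's choice at the node after M-E-x and at the node after M-N-U can never be reached regardless of what Firm B does, so varying those choices leaves every outcome unchanged.
Holding the reachable choices fixed and varying the unreachable ones freely already gives 2 × 2 = 4 equivalent strategies.
No other strategy reproduces this row, so those 4 are the full class: NDgT, NDgH, NDfT, NDfH.

4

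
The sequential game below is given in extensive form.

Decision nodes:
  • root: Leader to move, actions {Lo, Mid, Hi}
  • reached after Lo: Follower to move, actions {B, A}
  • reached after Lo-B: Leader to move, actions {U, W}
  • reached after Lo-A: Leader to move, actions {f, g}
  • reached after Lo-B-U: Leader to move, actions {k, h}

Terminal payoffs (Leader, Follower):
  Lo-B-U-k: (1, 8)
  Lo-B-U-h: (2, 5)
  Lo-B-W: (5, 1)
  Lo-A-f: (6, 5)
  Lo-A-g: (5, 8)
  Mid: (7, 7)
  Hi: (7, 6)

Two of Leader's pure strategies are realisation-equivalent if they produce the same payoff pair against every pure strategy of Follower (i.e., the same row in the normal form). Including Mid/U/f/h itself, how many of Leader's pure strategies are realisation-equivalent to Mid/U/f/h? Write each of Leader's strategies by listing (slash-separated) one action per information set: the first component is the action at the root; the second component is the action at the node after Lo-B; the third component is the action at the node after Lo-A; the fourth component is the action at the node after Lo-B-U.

8

Row for Mid/U/f/h (columns B, A): (7,7) (7,7).
Under Mid/U/f/h, Leader's choice at the node after Lo-B and at the node after Lo-A and at the node after Lo-B-U can never be reached regardless of what Follower does, so varying those choices leaves every outcome unchanged.
Holding the reachable choices fixed and varying the unreachable ones freely already gives 2 × 2 × 2 = 8 equivalent strategies.
No other strategy reproduces this row, so those 8 are the full class: Mid/U/f/k, Mid/U/f/h, Mid/U/g/k, Mid/U/g/h, Mid/W/f/k, Mid/W/f/h, Mid/W/g/k, Mid/W/g/h.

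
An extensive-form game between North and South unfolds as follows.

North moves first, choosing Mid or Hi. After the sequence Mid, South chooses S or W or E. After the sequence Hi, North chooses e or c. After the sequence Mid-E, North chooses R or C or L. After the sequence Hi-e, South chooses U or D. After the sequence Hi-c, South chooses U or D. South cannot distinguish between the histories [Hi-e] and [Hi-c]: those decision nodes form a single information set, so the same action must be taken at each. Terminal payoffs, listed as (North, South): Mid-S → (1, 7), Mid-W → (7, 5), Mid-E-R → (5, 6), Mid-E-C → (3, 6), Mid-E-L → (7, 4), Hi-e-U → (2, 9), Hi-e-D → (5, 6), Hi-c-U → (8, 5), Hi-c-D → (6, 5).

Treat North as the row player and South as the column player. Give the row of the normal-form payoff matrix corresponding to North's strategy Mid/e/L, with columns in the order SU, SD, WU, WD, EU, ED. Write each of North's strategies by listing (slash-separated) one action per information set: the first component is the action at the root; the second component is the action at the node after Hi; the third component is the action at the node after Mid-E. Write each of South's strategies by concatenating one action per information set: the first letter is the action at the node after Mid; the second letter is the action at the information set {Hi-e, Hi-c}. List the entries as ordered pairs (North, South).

vs SU: North plays Mid → South plays S at [Mid] → (1, 7)
vs SD: North plays Mid → South plays S at [Mid] → (1, 7)
vs WU: North plays Mid → South plays W at [Mid] → (7, 5)
vs WD: North plays Mid → South plays W at [Mid] → (7, 5)
vs EU: North plays Mid → South plays E at [Mid] → North plays L at [Mid-E] → (7, 4)
vs ED: North plays Mid → South plays E at [Mid] → North plays L at [Mid-E] → (7, 4)

(1,7) (1,7) (7,5) (7,5) (7,4) (7,4)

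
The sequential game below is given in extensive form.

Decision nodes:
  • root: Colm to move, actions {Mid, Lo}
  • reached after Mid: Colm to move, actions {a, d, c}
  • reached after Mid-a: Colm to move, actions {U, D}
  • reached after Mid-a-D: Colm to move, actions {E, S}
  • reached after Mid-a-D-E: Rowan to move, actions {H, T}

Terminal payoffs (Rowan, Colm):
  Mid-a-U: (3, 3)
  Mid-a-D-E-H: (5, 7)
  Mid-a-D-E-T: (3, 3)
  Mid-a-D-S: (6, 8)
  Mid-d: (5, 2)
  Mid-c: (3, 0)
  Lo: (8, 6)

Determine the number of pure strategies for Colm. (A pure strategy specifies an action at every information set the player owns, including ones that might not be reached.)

Colm owns the root with actions {Mid, Lo} — two choices.
Colm owns the node after Mid with actions {a, d, c} — three choices.
Colm owns the node after Mid-a with actions {U, D} — two choices.
Colm owns the node after Mid-a-D with actions {E, S} — two choices.
A pure strategy fixes one action at each information set independently, so the count is the product 2 × 3 × 2 × 2 = 24.
(For reference, Rowan has 2 pure strategies, giving a 24×2 normal-form matrix.)

24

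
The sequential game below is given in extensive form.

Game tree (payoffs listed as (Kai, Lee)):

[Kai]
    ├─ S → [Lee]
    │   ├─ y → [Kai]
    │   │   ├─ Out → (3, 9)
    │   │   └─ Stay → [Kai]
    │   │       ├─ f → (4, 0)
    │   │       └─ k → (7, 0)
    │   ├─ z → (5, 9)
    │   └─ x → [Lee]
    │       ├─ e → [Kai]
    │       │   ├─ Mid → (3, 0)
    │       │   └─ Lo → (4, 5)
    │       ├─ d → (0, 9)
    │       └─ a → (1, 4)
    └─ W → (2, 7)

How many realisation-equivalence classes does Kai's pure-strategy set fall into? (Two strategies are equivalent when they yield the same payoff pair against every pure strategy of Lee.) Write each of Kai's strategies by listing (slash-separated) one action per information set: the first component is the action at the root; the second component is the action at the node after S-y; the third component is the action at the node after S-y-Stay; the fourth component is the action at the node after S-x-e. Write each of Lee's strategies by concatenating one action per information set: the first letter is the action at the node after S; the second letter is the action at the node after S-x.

Kai has 16 pure strategies: S/Out/f/Mid, S/Out/f/Lo, S/Out/k/Mid, S/Out/k/Lo, S/Stay/f/Mid, S/Stay/f/Lo, S/Stay/k/Mid, S/Stay/k/Lo, W/Out/f/Mid, W/Out/f/Lo, W/Out/k/Mid, W/Out/k/Lo, W/Stay/f/Mid, W/Stay/f/Lo, W/Stay/k/Mid, W/Stay/k/Lo. Columns: ye, yd, ya, ze, zd, za, xe, xd, xa.
{S/Out/f/Mid, S/Out/k/Mid} → row (3,9) (3,9) (3,9) (5,9) (5,9) (5,9) (3,0) (0,9) (1,4)
{S/Out/f/Lo, S/Out/k/Lo} → row (3,9) (3,9) (3,9) (5,9) (5,9) (5,9) (4,5) (0,9) (1,4)
{S/Stay/f/Mid} → row (4,0) (4,0) (4,0) (5,9) (5,9) (5,9) (3,0) (0,9) (1,4)
{S/Stay/f/Lo} → row (4,0) (4,0) (4,0) (5,9) (5,9) (5,9) (4,5) (0,9) (1,4)
{S/Stay/k/Mid} → row (7,0) (7,0) (7,0) (5,9) (5,9) (5,9) (3,0) (0,9) (1,4)
{S/Stay/k/Lo} → row (7,0) (7,0) (7,0) (5,9) (5,9) (5,9) (4,5) (0,9) (1,4)
{W/Out/f/Mid, W/Out/f/Lo, W/Out/k/Mid, W/Out/k/Lo, W/Stay/f/Mid, W/Stay/f/Lo, W/Stay/k/Mid, W/Stay/k/Lo} → row (2,7) (2,7) (2,7) (2,7) (2,7) (2,7) (2,7) (2,7) (2,7)
That's 7 distinct rows out of 16 strategies.

7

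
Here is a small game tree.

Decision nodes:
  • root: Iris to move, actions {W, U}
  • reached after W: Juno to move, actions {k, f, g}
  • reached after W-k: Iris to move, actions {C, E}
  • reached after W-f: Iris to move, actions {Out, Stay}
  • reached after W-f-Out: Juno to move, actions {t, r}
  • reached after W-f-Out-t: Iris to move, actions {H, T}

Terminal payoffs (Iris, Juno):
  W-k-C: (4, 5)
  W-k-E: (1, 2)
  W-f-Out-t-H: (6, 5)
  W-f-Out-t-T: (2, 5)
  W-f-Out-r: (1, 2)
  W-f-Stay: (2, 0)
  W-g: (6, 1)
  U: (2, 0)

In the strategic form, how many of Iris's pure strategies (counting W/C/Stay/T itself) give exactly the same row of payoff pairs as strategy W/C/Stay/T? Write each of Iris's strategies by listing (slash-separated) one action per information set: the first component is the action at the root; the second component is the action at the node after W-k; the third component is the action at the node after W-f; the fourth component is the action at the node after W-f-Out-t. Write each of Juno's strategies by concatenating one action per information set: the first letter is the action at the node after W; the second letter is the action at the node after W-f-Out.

Row for W/C/Stay/T (columns kt, kr, ft, fr, gt, gr): (4,5) (4,5) (2,0) (2,0) (6,1) (6,1).
Under W/C/Stay/T, Iris's choice at the node after W-f-Out-t can never be reached regardless of what Juno does, so varying those choices leaves every outcome unchanged.
Holding the reachable choices fixed and varying the unreachable one freely already gives 2 equivalent strategies.
No other strategy reproduces this row, so those 2 are the full class: W/C/Stay/H, W/C/Stay/T.

2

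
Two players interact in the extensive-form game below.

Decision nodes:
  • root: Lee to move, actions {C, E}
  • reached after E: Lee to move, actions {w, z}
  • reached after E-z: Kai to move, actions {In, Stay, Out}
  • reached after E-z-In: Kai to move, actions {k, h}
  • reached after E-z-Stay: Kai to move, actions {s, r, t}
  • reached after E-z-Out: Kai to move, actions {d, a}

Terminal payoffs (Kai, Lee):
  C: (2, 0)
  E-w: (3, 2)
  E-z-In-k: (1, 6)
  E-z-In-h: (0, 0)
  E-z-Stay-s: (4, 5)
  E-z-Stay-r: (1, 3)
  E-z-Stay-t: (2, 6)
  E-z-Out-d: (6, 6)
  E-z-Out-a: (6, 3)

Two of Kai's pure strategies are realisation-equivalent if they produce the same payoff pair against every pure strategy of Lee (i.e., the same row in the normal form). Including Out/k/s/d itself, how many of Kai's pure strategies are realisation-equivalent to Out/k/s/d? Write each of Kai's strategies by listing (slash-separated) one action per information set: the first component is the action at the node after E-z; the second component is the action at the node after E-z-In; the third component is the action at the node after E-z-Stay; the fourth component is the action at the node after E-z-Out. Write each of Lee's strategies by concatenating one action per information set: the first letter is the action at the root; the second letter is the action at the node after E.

Row for Out/k/s/d (columns Cw, Cz, Ew, Ez): (2,0) (2,0) (3,2) (6,6).
Under Out/k/s/d, Kai's choice at the node after E-z-In and at the node after E-z-Stay can never be reached regardless of what Lee does, so varying those choices leaves every outcome unchanged.
Holding the reachable choices fixed and varying the unreachable ones freely already gives 2 × 3 = 6 equivalent strategies.
No other strategy reproduces this row, so those 6 are the full class: Out/k/s/d, Out/k/r/d, Out/k/t/d, Out/h/s/d, Out/h/r/d, Out/h/t/d.

6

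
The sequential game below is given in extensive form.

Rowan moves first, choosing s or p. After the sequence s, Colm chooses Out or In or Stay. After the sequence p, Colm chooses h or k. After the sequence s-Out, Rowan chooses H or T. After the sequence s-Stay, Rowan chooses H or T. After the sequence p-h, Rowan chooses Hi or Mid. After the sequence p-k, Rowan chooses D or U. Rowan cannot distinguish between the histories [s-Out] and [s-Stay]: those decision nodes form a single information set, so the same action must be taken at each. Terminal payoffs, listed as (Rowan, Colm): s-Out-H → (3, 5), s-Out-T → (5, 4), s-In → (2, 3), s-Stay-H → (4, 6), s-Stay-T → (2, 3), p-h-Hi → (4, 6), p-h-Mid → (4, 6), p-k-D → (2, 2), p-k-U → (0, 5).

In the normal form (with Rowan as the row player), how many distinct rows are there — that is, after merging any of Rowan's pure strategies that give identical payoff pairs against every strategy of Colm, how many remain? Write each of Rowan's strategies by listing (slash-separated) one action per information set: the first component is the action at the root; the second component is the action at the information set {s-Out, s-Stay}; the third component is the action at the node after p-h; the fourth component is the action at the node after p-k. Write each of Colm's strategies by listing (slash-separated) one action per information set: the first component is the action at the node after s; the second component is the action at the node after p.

Rowan has 16 pure strategies: s/H/Hi/D, s/H/Hi/U, s/H/Mid/D, s/H/Mid/U, s/T/Hi/D, s/T/Hi/U, s/T/Mid/D, s/T/Mid/U, p/H/Hi/D, p/H/Hi/U, p/H/Mid/D, p/H/Mid/U, p/T/Hi/D, p/T/Hi/U, p/T/Mid/D, p/T/Mid/U. Columns: Out/h, Out/k, In/h, In/k, Stay/h, Stay/k.
{s/H/Hi/D, s/H/Hi/U, s/H/Mid/D, s/H/Mid/U} → row (3,5) (3,5) (2,3) (2,3) (4,6) (4,6)
{s/T/Hi/D, s/T/Hi/U, s/T/Mid/D, s/T/Mid/U} → row (5,4) (5,4) (2,3) (2,3) (2,3) (2,3)
{p/H/Hi/D, p/H/Mid/D, p/T/Hi/D, p/T/Mid/D} → row (4,6) (2,2) (4,6) (2,2) (4,6) (2,2)
{p/H/Hi/U, p/H/Mid/U, p/T/Hi/U, p/T/Mid/U} → row (4,6) (0,5) (4,6) (0,5) (4,6) (0,5)
That's 4 distinct rows out of 16 strategies.

4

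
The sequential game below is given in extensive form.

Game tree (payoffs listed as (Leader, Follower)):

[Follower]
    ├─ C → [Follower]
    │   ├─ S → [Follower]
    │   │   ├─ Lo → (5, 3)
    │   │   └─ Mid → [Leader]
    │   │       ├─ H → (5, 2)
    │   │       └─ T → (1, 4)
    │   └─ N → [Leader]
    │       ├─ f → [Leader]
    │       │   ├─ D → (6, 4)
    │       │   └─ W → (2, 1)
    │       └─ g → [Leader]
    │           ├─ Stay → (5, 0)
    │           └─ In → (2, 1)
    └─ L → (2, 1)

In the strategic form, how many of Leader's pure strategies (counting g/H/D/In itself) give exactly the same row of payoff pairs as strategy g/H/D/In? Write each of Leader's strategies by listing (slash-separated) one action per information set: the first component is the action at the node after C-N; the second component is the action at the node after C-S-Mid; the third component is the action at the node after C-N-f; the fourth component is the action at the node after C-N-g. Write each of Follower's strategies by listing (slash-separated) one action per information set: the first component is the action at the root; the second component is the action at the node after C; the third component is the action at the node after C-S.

Row for g/H/D/In (columns C/S/Lo, C/S/Mid, C/N/Lo, C/N/Mid, L/S/Lo, L/S/Mid, L/N/Lo, L/N/Mid): (5,3) (5,2) (2,1) (2,1) (2,1) (2,1) (2,1) (2,1).
Under g/H/D/In, Leader's choice at the node after C-N-f can never be reached regardless of what Follower does, so varying those choices leaves every outcome unchanged.
Holding the reachable choices fixed and varying the unreachable one freely already gives 2 equivalent strategies.
Checking the remaining rows, f/H/W/Stay, f/H/W/In also happen to give the same payoffs in every column, bringing the total to 4: f/H/W/Stay, f/H/W/In, g/H/D/In, g/H/W/In.

4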